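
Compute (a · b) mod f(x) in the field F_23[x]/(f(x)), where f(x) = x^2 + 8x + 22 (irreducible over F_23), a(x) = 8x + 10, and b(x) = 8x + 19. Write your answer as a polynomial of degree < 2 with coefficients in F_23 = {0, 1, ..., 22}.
a · b ≡ 19x + 1 (mod f(x))

Multiply in F_23[x]: a(x)·b(x) = (8x + 10)·(8x + 19) = 18x^2 + 2x + 6. This has degree ≥ 2, so divide by f(x) over F_23: 18x^2 + 2x + 6 = (18)·(x^2 + 8x + 22) + (19x + 1). Hence a·b ≡ 19x + 1 (mod f). (F_23[x]/(f) is a field with 23^2 = 529 elements since f is irreducible of degree 2.)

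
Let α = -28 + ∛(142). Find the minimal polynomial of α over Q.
m_α(x) = x^3 + 84x^2 + 2352x + 21810

Set β = α + 28 = ∛(142), so β^3 = 142. Then (α + 28)^3 - 142 = 0, i.e. α is a root of g(x) = (x + 28)^3 - 142 = x^3 + 84x^2 + 2352x + 21810. Since g(x) = h(x + 28) where h(x) = x^3 - 142, and h is irreducible over Q (because 142 is not a perfect cube, so h has no rational root, and a monic cubic with no rational root is irreducible), g is also irreducible (irreducibility is preserved under the substitution x → x + 28). Hence m_α(x) = x^3 + 84x^2 + 2352x + 21810.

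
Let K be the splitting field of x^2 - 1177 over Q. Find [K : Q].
[K : Q] = 2

f(x) = x^2 - 1177 factors as (x - √1177)(x + √1177). The splitting field is K = Q(√1177). Since 1177 is squarefree and > 1, it is not a perfect square, so x^2 - 1177 is irreducible over Q and [Q(√1177) : Q] = 2. Hence [K : Q] = 2.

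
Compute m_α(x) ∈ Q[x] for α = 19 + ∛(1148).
m_α(x) = x^3 - 57x^2 + 1083x - 8007

Set β = α - 19 = ∛(1148), so β^3 = 1148. Then (α - 19)^3 - 1148 = 0, i.e. α is a root of g(x) = (x - 19)^3 - 1148 = x^3 - 57x^2 + 1083x - 8007. Since g(x) = h(x - 19) where h(x) = x^3 - 1148, and h is irreducible over Q (because 1148 is not a perfect cube, so h has no rational root, and a monic cubic with no rational root is irreducible), g is also irreducible (irreducibility is preserved under the substitution x → x - 19). Hence m_α(x) = x^3 - 57x^2 + 1083x - 8007.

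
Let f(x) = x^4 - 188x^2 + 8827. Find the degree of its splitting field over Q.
[K : Q] = 4

Solving the quadratic in x^2: x^2 = (188 ± √(188^2 - 4·8827))/2 = (188 ± √36)/2 = (188 ± 6)/2, giving x^2 = 91 or x^2 = 97. So f(x) = (x^2 - 91)(x^2 - 97) and the roots of f are ±√91, ±√97. Hence the splitting field is K = Q(√91, √97). Since 91 and 97 are distinct squarefree integers > 1, their product 8827 is not a perfect square, so √97 ∉ Q(√91). By the tower law [K:Q] = [Q(√91,√97):Q(√91)] · [Q(√91):Q] = 2 · 2 = 4.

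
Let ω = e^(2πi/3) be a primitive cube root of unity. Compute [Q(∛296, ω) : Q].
[Q(∛296, ω) : Q] = 6

[Q(∛296):Q] = 3 (min poly x^3 - 296, irreducible since 296 is not a perfect cube). [Q(ω):Q] = 2 (min poly x^2 + x + 1). Since Q(∛296) ⊂ R and ω ∉ R, we have ω ∉ Q(∛296), so x^2 + x + 1 remains irreducible over Q(∛296) and [Q(∛296, ω) : Q(∛296)] = 2. By the tower law, [Q(∛296, ω) : Q] = 3 · 2 = 6. (In fact Q(∛296, ω) is the splitting field of x^3 - 296 over Q.)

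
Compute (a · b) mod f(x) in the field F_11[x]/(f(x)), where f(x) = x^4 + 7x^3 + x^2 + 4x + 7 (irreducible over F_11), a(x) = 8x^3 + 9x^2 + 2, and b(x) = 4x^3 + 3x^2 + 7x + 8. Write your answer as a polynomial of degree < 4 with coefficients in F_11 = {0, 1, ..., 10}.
a · b ≡ 6x^3 + 4x^2 + 7x + 5 (mod f(x))

Multiply in F_11[x]: a(x)·b(x) = (8x^3 + 9x^2 + 2)·(4x^3 + 3x^2 + 7x + 8) = 10x^6 + 5x^5 + 6x^4 + 3x^3 + x^2 + 3x + 5. This has degree ≥ 4, so divide by f(x) over F_11: 10x^6 + 5x^5 + 6x^4 + 3x^3 + x^2 + 3x + 5 = (10x^2 + x)·(x^4 + 7x^3 + x^2 + 4x + 7) + (6x^3 + 4x^2 + 7x + 5). Hence a·b ≡ 6x^3 + 4x^2 + 7x + 5 (mod f). (F_11[x]/(f) is a field with 11^4 = 14641 elements since f is irreducible of degree 4.)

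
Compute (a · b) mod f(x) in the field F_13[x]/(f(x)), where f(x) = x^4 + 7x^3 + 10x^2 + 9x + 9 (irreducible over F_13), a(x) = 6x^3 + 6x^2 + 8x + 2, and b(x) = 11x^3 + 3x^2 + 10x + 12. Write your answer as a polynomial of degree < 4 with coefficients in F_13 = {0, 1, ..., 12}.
a · b ≡ 10x^2 + 10x (mod f(x))

Multiply in F_13[x]: a(x)·b(x) = (6x^3 + 6x^2 + 8x + 2)·(11x^3 + 3x^2 + 10x + 12) = x^6 + 6x^5 + 10x^4 + 9x^3 + 2x^2 + 12x + 11. This has degree ≥ 4, so divide by f(x) over F_13: x^6 + 6x^5 + 10x^4 + 9x^3 + 2x^2 + 12x + 11 = (x^2 + 12x + 7)·(x^4 + 7x^3 + 10x^2 + 9x + 9) + (10x^2 + 10x). Hence a·b ≡ 10x^2 + 10x (mod f). (F_13[x]/(f) is a field with 13^4 = 28561 elements since f is irreducible of degree 4.)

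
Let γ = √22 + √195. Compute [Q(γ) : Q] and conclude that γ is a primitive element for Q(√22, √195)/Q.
[Q(γ) : Q] = 4 (equivalently, Q(γ) = Q(√22, √195))

Obviously Q(γ) ⊆ Q(√22, √195), and [Q(√22, √195):Q] = 4 (since 22, 195 are distinct squarefree integers > 1 with 4290 not a perfect square). To show equality we compute the minimal polynomial of γ. From γ = √22 + √195: γ^2 = 22 + 2√(4290) + 195 = 217 + 2√(4290), so γ^2 - 217 = 2√(4290); squaring, (γ^2 - 217)^2 = 4·4290, i.e. γ^4 - 434γ^2 + 47089 - 17160 = 0, i.e. γ^4 - 434γ^2 + 29929 = 0. So γ is a root of x^4 - 434x^2 + 29929. This polynomial is irreducible over Q: it has no rational root (each ±√22 ± √195 is irrational), and any factorization into two quadratics over Q would force √(4290) ∈ Q (pairing opposite roots) or √22, √195 ∈ Q (other pairings), all impossible. Hence [Q(γ):Q] = 4 = [Q(√22, √195):Q], so Q(γ) = Q(√22, √195).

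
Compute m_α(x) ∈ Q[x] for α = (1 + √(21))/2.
m_α(x) = x^2 - x - 5

From 2α - 1 = √(21), squaring gives (2α - 1)^2 = 21, i.e. 4α^2 - 4α + 1 = 21, so α^2 - α + (1 - 21)/4 = 0. Since 21 ≡ 1 (mod 4), (1 - 21)/4 = -5 ∈ Z. The polynomial x^2 - x - 5 has discriminant 1 - 4·(-5) = 21, which is not a perfect square in Q (d = 21 is squarefree and ≠ 1), so x^2 - x - 5 is irreducible over Q. It is the minimal polynomial of α.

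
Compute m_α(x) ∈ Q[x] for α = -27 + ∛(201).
m_α(x) = x^3 + 81x^2 + 2187x + 19482

Set β = α + 27 = ∛(201), so β^3 = 201. Then (α + 27)^3 - 201 = 0, i.e. α is a root of g(x) = (x + 27)^3 - 201 = x^3 + 81x^2 + 2187x + 19482. Since g(x) = h(x + 27) where h(x) = x^3 - 201, and h is irreducible over Q (because 201 is not a perfect cube, so h has no rational root, and a monic cubic with no rational root is irreducible), g is also irreducible (irreducibility is preserved under the substitution x → x + 27). Hence m_α(x) = x^3 + 81x^2 + 2187x + 19482.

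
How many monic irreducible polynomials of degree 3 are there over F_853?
There are 206883208 monic irreducible polynomials of degree 3 over F_853

Each element of F_{853^3} that lies in no proper subfield is a root of exactly one monic irreducible of degree 3 over F_853, and each such polynomial has 3 distinct roots in F_{853^3}. By Möbius inversion the count is N_853(3) = (1/3) Σ_{d|3} μ(3/d) · 853^d = (1/3)(μ(3)·853^1 + μ(1)·853^3) = 620649624/3 = 206883208.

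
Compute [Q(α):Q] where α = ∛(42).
[Q(α):Q] = 3

The minimal polynomial of α is x^3 - 42, irreducible over Q since 42 is not a perfect cube (so x^3 - 42 has no rational root). Hence [Q(α):Q] = deg(m_α) = 3.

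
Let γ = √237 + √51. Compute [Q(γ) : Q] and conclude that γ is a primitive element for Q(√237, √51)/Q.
[Q(γ) : Q] = 4 (equivalently, Q(γ) = Q(√237, √51))

Obviously Q(γ) ⊆ Q(√237, √51), and [Q(√237, √51):Q] = 4 (since 237, 51 are distinct squarefree integers > 1 with 12087 not a perfect square). To show equality we compute the minimal polynomial of γ. From γ = √237 + √51: γ^2 = 237 + 2√(12087) + 51 = 288 + 2√(12087), so γ^2 - 288 = 2√(12087); squaring, (γ^2 - 288)^2 = 4·12087, i.e. γ^4 - 576γ^2 + 82944 - 48348 = 0, i.e. γ^4 - 576γ^2 + 34596 = 0. So γ is a root of x^4 - 576x^2 + 34596. This polynomial is irreducible over Q: it has no rational root (each ±√237 ± √51 is irrational), and any factorization into two quadratics over Q would force √(12087) ∈ Q (pairing opposite roots) or √237, √51 ∈ Q (other pairings), all impossible. Hence [Q(γ):Q] = 4 = [Q(√237, √51):Q], so Q(γ) = Q(√237, √51).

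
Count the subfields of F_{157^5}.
F_{157^5} has 2 subfields

The subfields of F_{p^n} are exactly the fields F_{p^d} for d | n (each is the fixed field of the unique index-d subgroup of Gal(F_{p^n}/F_p) ≅ Z/nZ). The divisors of n = 5 are {1, 5}, giving 2 subfields: F_{157^1}, F_{157^5}.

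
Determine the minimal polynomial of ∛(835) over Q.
m_α(x) = x^3 - 835

α satisfies α^3 = 835, so x^3 - 835 annihilates α. By the rational root test, a rational root p/q (in lowest terms) of x^3 - 835 would satisfy p^3 = 835 q^3, forcing q = 1 and p^3 = 835; but 835 is not a perfect cube, contradiction. A monic cubic over Q with no rational root is irreducible (any nontrivial factorization would include a linear factor). Hence x^3 - 835 is the minimal polynomial of α, and in particular [Q(α):Q] = 3.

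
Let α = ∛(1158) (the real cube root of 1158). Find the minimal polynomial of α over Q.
m_α(x) = x^3 - 1158

α satisfies α^3 = 1158, so x^3 - 1158 annihilates α. By the rational root test, a rational root p/q (in lowest terms) of x^3 - 1158 would satisfy p^3 = 1158 q^3, forcing q = 1 and p^3 = 1158; but 1158 is not a perfect cube, contradiction. A monic cubic over Q with no rational root is irreducible (any nontrivial factorization would include a linear factor). Hence x^3 - 1158 is the minimal polynomial of α, and in particular [Q(α):Q] = 3.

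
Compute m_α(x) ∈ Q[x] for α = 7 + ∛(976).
m_α(x) = x^3 - 21x^2 + 147x - 1319

Set β = α - 7 = ∛(976), so β^3 = 976. Then (α - 7)^3 - 976 = 0, i.e. α is a root of g(x) = (x - 7)^3 - 976 = x^3 - 21x^2 + 147x - 1319. Since g(x) = h(x - 7) where h(x) = x^3 - 976, and h is irreducible over Q (because 976 is not a perfect cube, so h has no rational root, and a monic cubic with no rational root is irreducible), g is also irreducible (irreducibility is preserved under the substitution x → x - 7). Hence m_α(x) = x^3 - 21x^2 + 147x - 1319.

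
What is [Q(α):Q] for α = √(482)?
[Q(α):Q] = 2

[Q(α):Q] equals the degree of the minimal polynomial of α. Here α^2 = 482 and x^2 - 482 is irreducible (d = 482 is squarefree, ≠ 1, hence not a square), so deg(m_α) = 2. Thus [Q(α):Q] = 2.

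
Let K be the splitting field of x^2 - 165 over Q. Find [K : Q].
[K : Q] = 2

f(x) = x^2 - 165 factors as (x - √165)(x + √165). The splitting field is K = Q(√165). Since 165 is squarefree and > 1, it is not a perfect square, so x^2 - 165 is irreducible over Q and [Q(√165) : Q] = 2. Hence [K : Q] = 2.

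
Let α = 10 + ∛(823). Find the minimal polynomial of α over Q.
m_α(x) = x^3 - 30x^2 + 300x - 1823

Set β = α - 10 = ∛(823), so β^3 = 823. Then (α - 10)^3 - 823 = 0, i.e. α is a root of g(x) = (x - 10)^3 - 823 = x^3 - 30x^2 + 300x - 1823. Since g(x) = h(x - 10) where h(x) = x^3 - 823, and h is irreducible over Q (because 823 is not a perfect cube, so h has no rational root, and a monic cubic with no rational root is irreducible), g is also irreducible (irreducibility is preserved under the substitution x → x - 10). Hence m_α(x) = x^3 - 30x^2 + 300x - 1823.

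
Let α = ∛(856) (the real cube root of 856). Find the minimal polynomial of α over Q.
m_α(x) = x^3 - 856

α satisfies α^3 = 856, so x^3 - 856 annihilates α. By the rational root test, a rational root p/q (in lowest terms) of x^3 - 856 would satisfy p^3 = 856 q^3, forcing q = 1 and p^3 = 856; but 856 is not a perfect cube, contradiction. A monic cubic over Q with no rational root is irreducible (any nontrivial factorization would include a linear factor). Hence x^3 - 856 is the minimal polynomial of α, and in particular [Q(α):Q] = 3.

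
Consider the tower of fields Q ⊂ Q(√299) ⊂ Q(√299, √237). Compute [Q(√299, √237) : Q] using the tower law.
[Q(√299, √237) : Q] = 4

[Q(√299):Q] = 2 (min poly x^2 - 299, irreducible since 299 is squarefree > 1). For the top step, suppose √237 ∈ Q(√299), say √237 = c + d√299 with c, d ∈ Q. Squaring: 237 = c^2 + 299d^2 + 2cd√299. Since √299 ∉ Q this forces 2cd = 0. If d = 0 then √237 = c ∈ Q, contradicting 237 squarefree > 1. If c = 0 then 237 = 299d^2, so 299·237 = (299d)^2 is a perfect square in Q — but 299·237 = 70863 is not a perfect square (since 299 and 237 are distinct squarefree integers). Contradiction. Hence √237 ∉ Q(√299), so x^2 - 237 stays irreducible over Q(√299) and [Q(√299, √237) : Q(√299)] = 2. By the tower law, [Q(√299, √237) : Q] = 2 · 2 = 4.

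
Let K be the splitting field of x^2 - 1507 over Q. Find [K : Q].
[K : Q] = 2

f(x) = x^2 - 1507 factors as (x - √1507)(x + √1507). The splitting field is K = Q(√1507). Since 1507 is squarefree and > 1, it is not a perfect square, so x^2 - 1507 is irreducible over Q and [Q(√1507) : Q] = 2. Hence [K : Q] = 2.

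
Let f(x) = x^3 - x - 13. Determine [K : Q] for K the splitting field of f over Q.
[K : Q] = 6

By the rational root test, any rational root of the monic integer polynomial f(x) = x^3 - x - 13 must be an integer dividing the constant term -13, i.e. one of ±{1, 13}. Evaluating: f(1) = -13, f(-1) = -13, f(13) = 2171, f(-13) = -2197; none is 0, so f has no rational root and is therefore irreducible over Q (a cubic with no linear factor over a field is irreducible). For an irreducible cubic, the Galois group is A_3 or S_3 according as the discriminant disc(f) = -4a^3 - 27b^2 = -4·(-1)^3 - 27·(-13)^2 = -4559 is or is not a square in Q. Here disc(f) = -4559 is not a perfect square in Q, so the Galois group of f over Q is not contained in A_3 and must be all of S_3. The splitting field has degree |S_3| = 6 over Q, so [K : Q] = 6.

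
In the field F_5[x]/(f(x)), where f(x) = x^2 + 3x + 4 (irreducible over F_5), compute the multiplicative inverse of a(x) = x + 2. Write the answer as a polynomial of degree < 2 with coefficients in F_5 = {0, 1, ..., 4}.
a(x)^(-1) ≡ 2x + 2 (mod f(x))

Since f is irreducible over F_5, F_5[x]/(f) is a field and a(x) ≠ 0 has an inverse. Apply the extended Euclidean algorithm to f(x) and a(x) in F_5[x]: f(x) = (x + 1)·a(x) + (2). The last nonzero remainder is the constant 2 = gcd(f, a) in F_5. Back-substituting through the division chain expresses 2 = s(x)·a(x) + t(x)·f(x) with s(x) ≡ 4x + 4 (mod f), so (4x + 4)·a(x) ≡ 2 (mod f). Multiplying by 2^(-1) ≡ 3 in F_5 gives a(x)^(-1) ≡ 3·(4x + 4) ≡ 2x + 2 (mod f). Check: (x + 2)·(2x + 2) = 2x^2 + x + 4 ≡ 1 (mod x^2 + 3x + 4).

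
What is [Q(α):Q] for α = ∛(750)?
[Q(α):Q] = 3

The minimal polynomial of α is x^3 - 750, irreducible over Q since 750 is not a perfect cube (so x^3 - 750 has no rational root). Hence [Q(α):Q] = deg(m_α) = 3.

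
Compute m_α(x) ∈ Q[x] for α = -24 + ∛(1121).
m_α(x) = x^3 + 72x^2 + 1728x + 12703

Set β = α + 24 = ∛(1121), so β^3 = 1121. Then (α + 24)^3 - 1121 = 0, i.e. α is a root of g(x) = (x + 24)^3 - 1121 = x^3 + 72x^2 + 1728x + 12703. Since g(x) = h(x + 24) where h(x) = x^3 - 1121, and h is irreducible over Q (because 1121 is not a perfect cube, so h has no rational root, and a monic cubic with no rational root is irreducible), g is also irreducible (irreducibility is preserved under the substitution x → x + 24). Hence m_α(x) = x^3 + 72x^2 + 1728x + 12703.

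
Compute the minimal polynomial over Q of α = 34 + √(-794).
m_α(x) = x^2 - 68x + 1950

From α - 34 = √(-794), squaring gives (α - 34)^2 = -794, i.e. α^2 - 68α + 1156 = -794, so α^2 - 68α + 1950 = 0. The discriminant of x^2 - 68x + 1950 is (-68)^2 - 4·(1950) = 4624 - 7800 = -3176, and 4·(-794) is not a perfect square in Q since -794 is squarefree and ≠ 1. Hence x^2 - 68x + 1950 is irreducible over Q and is the minimal polynomial of α.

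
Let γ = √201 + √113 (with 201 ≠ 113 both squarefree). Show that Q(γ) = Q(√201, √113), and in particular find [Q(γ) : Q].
[Q(γ) : Q] = 4 (equivalently, Q(γ) = Q(√201, √113))

Obviously Q(γ) ⊆ Q(√201, √113), and [Q(√201, √113):Q] = 4 (since 201, 113 are distinct squarefree integers > 1 with 22713 not a perfect square). To show equality we compute the minimal polynomial of γ. From γ = √201 + √113: γ^2 = 201 + 2√(22713) + 113 = 314 + 2√(22713), so γ^2 - 314 = 2√(22713); squaring, (γ^2 - 314)^2 = 4·22713, i.e. γ^4 - 628γ^2 + 98596 - 90852 = 0, i.e. γ^4 - 628γ^2 + 7744 = 0. So γ is a root of x^4 - 628x^2 + 7744. This polynomial is irreducible over Q: it has no rational root (each ±√201 ± √113 is irrational), and any factorization into two quadratics over Q would force √(22713) ∈ Q (pairing opposite roots) or √201, √113 ∈ Q (other pairings), all impossible. Hence [Q(γ):Q] = 4 = [Q(√201, √113):Q], so Q(γ) = Q(√201, √113).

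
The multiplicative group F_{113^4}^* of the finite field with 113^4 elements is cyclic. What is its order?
|F_{113^4}^*| = 163047360

F_{113^4} has 113^4 = 163047361 elements; its multiplicative group consists of all nonzero elements, so |F_{113^4}^*| = 163047361 - 1 = 163047360. (It is cyclic since any finite subgroup of the multiplicative group of a field is cyclic.)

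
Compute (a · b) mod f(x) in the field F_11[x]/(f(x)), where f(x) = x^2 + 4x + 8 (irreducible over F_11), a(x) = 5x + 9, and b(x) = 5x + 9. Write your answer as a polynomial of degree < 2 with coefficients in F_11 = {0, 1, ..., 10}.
a · b ≡ x + 2 (mod f(x))

Multiply in F_11[x]: a(x)·b(x) = (5x + 9)·(5x + 9) = 3x^2 + 2x + 4. This has degree ≥ 2, so divide by f(x) over F_11: 3x^2 + 2x + 4 = (3)·(x^2 + 4x + 8) + (x + 2). Hence a·b ≡ x + 2 (mod f). (F_11[x]/(f) is a field with 11^2 = 121 elements since f is irreducible of degree 2.)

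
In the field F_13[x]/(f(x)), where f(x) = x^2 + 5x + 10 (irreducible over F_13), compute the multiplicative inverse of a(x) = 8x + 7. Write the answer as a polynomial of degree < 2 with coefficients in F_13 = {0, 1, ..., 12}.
a(x)^(-1) ≡ 3x + 1 (mod f(x))

Since f is irreducible over F_13, F_13[x]/(f) is a field and a(x) ≠ 0 has an inverse. Apply the extended Euclidean algorithm to f(x) and a(x) in F_13[x]: f(x) = (5x + 6)·a(x) + (7). The last nonzero remainder is the constant 7 = gcd(f, a) in F_13. Back-substituting through the division chain expresses 7 = s(x)·a(x) + t(x)·f(x) with s(x) ≡ 8x + 7 (mod f), so (8x + 7)·a(x) ≡ 7 (mod f). Multiplying by 7^(-1) ≡ 2 in F_13 gives a(x)^(-1) ≡ 2·(8x + 7) ≡ 3x + 1 (mod f). Check: (8x + 7)·(3x + 1) = 11x^2 + 3x + 7 ≡ 1 (mod x^2 + 5x + 10).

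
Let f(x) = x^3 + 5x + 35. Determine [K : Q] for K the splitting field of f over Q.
[K : Q] = 6

By the rational root test, any rational root of the monic integer polynomial f(x) = x^3 + 5x + 35 must be an integer dividing the constant term 35, i.e. one of ±{1, 5, 7, 35}. Evaluating: f(1) = 41, f(-1) = 29, f(5) = 185, f(-5) = -115, f(7) = 413, f(-7) = -343, f(35) = 43085, f(-35) = -43015; none is 0, so f has no rational root and is therefore irreducible over Q (a cubic with no linear factor over a field is irreducible). For an irreducible cubic, the Galois group is A_3 or S_3 according as the discriminant disc(f) = -4a^3 - 27b^2 = -4·(5)^3 - 27·(35)^2 = -33575 is or is not a square in Q. Here disc(f) = -33575 is not a perfect square in Q, so the Galois group of f over Q is not contained in A_3 and must be all of S_3. The splitting field has degree |S_3| = 6 over Q, so [K : Q] = 6.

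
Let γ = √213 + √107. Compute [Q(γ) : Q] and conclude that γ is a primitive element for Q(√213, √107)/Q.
[Q(γ) : Q] = 4 (equivalently, Q(γ) = Q(√213, √107))

Obviously Q(γ) ⊆ Q(√213, √107), and [Q(√213, √107):Q] = 4 (since 213, 107 are distinct squarefree integers > 1 with 22791 not a perfect square). To show equality we compute the minimal polynomial of γ. From γ = √213 + √107: γ^2 = 213 + 2√(22791) + 107 = 320 + 2√(22791), so γ^2 - 320 = 2√(22791); squaring, (γ^2 - 320)^2 = 4·22791, i.e. γ^4 - 640γ^2 + 102400 - 91164 = 0, i.e. γ^4 - 640γ^2 + 11236 = 0. So γ is a root of x^4 - 640x^2 + 11236. This polynomial is irreducible over Q: it has no rational root (each ±√213 ± √107 is irrational), and any factorization into two quadratics over Q would force √(22791) ∈ Q (pairing opposite roots) or √213, √107 ∈ Q (other pairings), all impossible. Hence [Q(γ):Q] = 4 = [Q(√213, √107):Q], so Q(γ) = Q(√213, √107).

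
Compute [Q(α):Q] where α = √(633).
[Q(α):Q] = 2

[Q(α):Q] equals the degree of the minimal polynomial of α. Here α^2 = 633 and x^2 - 633 is irreducible (d = 633 is squarefree, ≠ 1, hence not a square), so deg(m_α) = 2. Thus [Q(α):Q] = 2.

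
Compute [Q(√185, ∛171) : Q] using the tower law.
[Q(√185, ∛171) : Q] = 6

Let L = Q(√185, ∛171). Since Q(√185) ⊂ L and [Q(√185):Q] = 2, the tower law gives 2 | [L:Q]. Likewise Q(∛171) ⊂ L with [Q(∛171):Q] = 3 (because 171 is not a perfect cube), so 3 | [L:Q]. As gcd(2,3) = 1, [L:Q] is divisible by 6. Conversely L is generated over Q by √185 and ∛171, so [L:Q] ≤ 2·3 = 6. Therefore [Q(√185, ∛171) : Q] = 6.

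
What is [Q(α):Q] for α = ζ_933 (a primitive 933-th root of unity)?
[Q(α):Q] = 620

The minimal polynomial of ζ_933 over Q is the 933-th cyclotomic polynomial Φ_933(x), which is irreducible over Q and has degree φ(933) = 620. Hence [Q(α):Q] = φ(933) = 620.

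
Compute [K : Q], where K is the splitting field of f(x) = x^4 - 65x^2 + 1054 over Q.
[K : Q] = 4

Solving the quadratic in x^2: x^2 = (65 ± √(65^2 - 4·1054))/2 = (65 ± √9)/2 = (65 ± 3)/2, giving x^2 = 34 or x^2 = 31. So f(x) = (x^2 - 34)(x^2 - 31) and the roots of f are ±√34, ±√31. Hence the splitting field is K = Q(√34, √31). Since 34 and 31 are distinct squarefree integers > 1, their product 1054 is not a perfect square, so √31 ∉ Q(√34). By the tower law [K:Q] = [Q(√34,√31):Q(√34)] · [Q(√34):Q] = 2 · 2 = 4.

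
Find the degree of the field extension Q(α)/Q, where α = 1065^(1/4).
[Q(α):Q] = 4

α is a root of x^4 - 1065. By Eisenstein's criterion at the prime p = 3 (which divides the constant term 1065 but p^2 = 9 does not, since 1065 is squarefree), x^4 - 1065 is irreducible over Q. Hence [Q(α):Q] = 4.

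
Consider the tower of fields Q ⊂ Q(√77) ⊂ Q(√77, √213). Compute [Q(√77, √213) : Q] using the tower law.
[Q(√77, √213) : Q] = 4

[Q(√77):Q] = 2 (min poly x^2 - 77, irreducible since 77 is squarefree > 1). For the top step, suppose √213 ∈ Q(√77), say √213 = c + d√77 with c, d ∈ Q. Squaring: 213 = c^2 + 77d^2 + 2cd√77. Since √77 ∉ Q this forces 2cd = 0. If d = 0 then √213 = c ∈ Q, contradicting 213 squarefree > 1. If c = 0 then 213 = 77d^2, so 77·213 = (77d)^2 is a perfect square in Q — but 77·213 = 16401 is not a perfect square (since 77 and 213 are distinct squarefree integers). Contradiction. Hence √213 ∉ Q(√77), so x^2 - 213 stays irreducible over Q(√77) and [Q(√77, √213) : Q(√77)] = 2. By the tower law, [Q(√77, √213) : Q] = 2 · 2 = 4.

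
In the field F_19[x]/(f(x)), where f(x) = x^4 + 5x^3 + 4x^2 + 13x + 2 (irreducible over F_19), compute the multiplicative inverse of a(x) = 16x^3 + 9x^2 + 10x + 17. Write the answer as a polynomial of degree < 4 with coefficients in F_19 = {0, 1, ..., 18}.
a(x)^(-1) ≡ 18x^3 + 13x^2 + 17x + 11 (mod f(x))

Since f is irreducible over F_19, F_19[x]/(f) is a field and a(x) ≠ 0 has an inverse. Apply the extended Euclidean algorithm to f(x) and a(x) in F_19[x]: f(x) = (6x + 10)·a(x) + (6x^2 + x + 3);  a(x) = (9x)·(6x^2 + x + 3) + (2x + 17);  (6x^2 + x + 3) = (3x + 13)·(2x + 17) + (10). The last nonzero remainder is the constant 10 = gcd(f, a) in F_19. Back-substituting through the division chain expresses 10 = s(x)·a(x) + t(x)·f(x) with s(x) ≡ 9x^3 + 16x^2 + 18x + 15 (mod f), so (9x^3 + 16x^2 + 18x + 15)·a(x) ≡ 10 (mod f). Multiplying by 10^(-1) ≡ 2 in F_19 gives a(x)^(-1) ≡ 2·(9x^3 + 16x^2 + 18x + 15) ≡ 18x^3 + 13x^2 + 17x + 11 (mod f). Check: (16x^3 + 9x^2 + 10x + 17)·(18x^3 + 13x^2 + 17x + 11) = 3x^6 + 9x^5 + 18x^4 + 5x^3 + 15x^2 + 16 ≡ 1 (mod x^4 + 5x^3 + 4x^2 + 13x + 2).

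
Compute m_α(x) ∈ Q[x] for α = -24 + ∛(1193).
m_α(x) = x^3 + 72x^2 + 1728x + 12631

Set β = α + 24 = ∛(1193), so β^3 = 1193. Then (α + 24)^3 - 1193 = 0, i.e. α is a root of g(x) = (x + 24)^3 - 1193 = x^3 + 72x^2 + 1728x + 12631. Since g(x) = h(x + 24) where h(x) = x^3 - 1193, and h is irreducible over Q (because 1193 is not a perfect cube, so h has no rational root, and a monic cubic with no rational root is irreducible), g is also irreducible (irreducibility is preserved under the substitution x → x + 24). Hence m_α(x) = x^3 + 72x^2 + 1728x + 12631.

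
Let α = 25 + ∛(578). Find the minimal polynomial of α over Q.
m_α(x) = x^3 - 75x^2 + 1875x - 16203

Set β = α - 25 = ∛(578), so β^3 = 578. Then (α - 25)^3 - 578 = 0, i.e. α is a root of g(x) = (x - 25)^3 - 578 = x^3 - 75x^2 + 1875x - 16203. Since g(x) = h(x - 25) where h(x) = x^3 - 578, and h is irreducible over Q (because 578 is not a perfect cube, so h has no rational root, and a monic cubic with no rational root is irreducible), g is also irreducible (irreducibility is preserved under the substitution x → x - 25). Hence m_α(x) = x^3 - 75x^2 + 1875x - 16203.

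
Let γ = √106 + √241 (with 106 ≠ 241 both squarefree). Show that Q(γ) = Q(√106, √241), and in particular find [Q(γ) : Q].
[Q(γ) : Q] = 4 (equivalently, Q(γ) = Q(√106, √241))

Obviously Q(γ) ⊆ Q(√106, √241), and [Q(√106, √241):Q] = 4 (since 106, 241 are distinct squarefree integers > 1 with 25546 not a perfect square). To show equality we compute the minimal polynomial of γ. From γ = √106 + √241: γ^2 = 106 + 2√(25546) + 241 = 347 + 2√(25546), so γ^2 - 347 = 2√(25546); squaring, (γ^2 - 347)^2 = 4·25546, i.e. γ^4 - 694γ^2 + 120409 - 102184 = 0, i.e. γ^4 - 694γ^2 + 18225 = 0. So γ is a root of x^4 - 694x^2 + 18225. This polynomial is irreducible over Q: it has no rational root (each ±√106 ± √241 is irrational), and any factorization into two quadratics over Q would force √(25546) ∈ Q (pairing opposite roots) or √106, √241 ∈ Q (other pairings), all impossible. Hence [Q(γ):Q] = 4 = [Q(√106, √241):Q], so Q(γ) = Q(√106, √241).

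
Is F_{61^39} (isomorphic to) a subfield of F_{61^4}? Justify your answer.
No: F_{61^39} is not a subfield of F_{61^4}

F_{p^m} embeds in F_{p^n} iff m | n. Here 39 ∤ 4 (since 4 = 0·39 + 4 with remainder 4 ≠ 0), so F_{61^39} is not a subfield of F_{61^4}. Equivalently: if it were, the tower law would give 39 = [F_{61^39}:F_61] dividing [F_{61^4}:F_61] = 4, contradiction.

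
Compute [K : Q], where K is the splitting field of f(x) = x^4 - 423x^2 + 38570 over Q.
[K : Q] = 4

Solving the quadratic in x^2: x^2 = (423 ± √(423^2 - 4·38570))/2 = (423 ± √24649)/2 = (423 ± 157)/2, giving x^2 = 290 or x^2 = 133. So f(x) = (x^2 - 290)(x^2 - 133) and the roots of f are ±√290, ±√133. Hence the splitting field is K = Q(√290, √133). Since 290 and 133 are distinct squarefree integers > 1, their product 38570 is not a perfect square, so √133 ∉ Q(√290). By the tower law [K:Q] = [Q(√290,√133):Q(√290)] · [Q(√290):Q] = 2 · 2 = 4.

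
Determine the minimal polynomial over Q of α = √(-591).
m_α(x) = x^2 + 591

α satisfies α^2 + 591 = 0, so x^2 + 591 annihilates α. Since d = -591 is squarefree and ≠ 1, it is not a perfect square in Q, so x^2 + 591 has no rational root and is therefore irreducible over Q (a degree-2 polynomial over a field is irreducible iff it has no root). Hence m_α(x) = x^2 + 591.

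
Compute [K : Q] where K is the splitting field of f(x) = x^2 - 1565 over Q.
[K : Q] = 2

f(x) = x^2 - 1565 factors as (x - √1565)(x + √1565). The splitting field is K = Q(√1565). Since 1565 is squarefree and > 1, it is not a perfect square, so x^2 - 1565 is irreducible over Q and [Q(√1565) : Q] = 2. Hence [K : Q] = 2.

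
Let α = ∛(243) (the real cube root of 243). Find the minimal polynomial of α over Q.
m_α(x) = x^3 - 243

α satisfies α^3 = 243, so x^3 - 243 annihilates α. By the rational root test, a rational root p/q (in lowest terms) of x^3 - 243 would satisfy p^3 = 243 q^3, forcing q = 1 and p^3 = 243; but 243 is not a perfect cube, contradiction. A monic cubic over Q with no rational root is irreducible (any nontrivial factorization would include a linear factor). Hence x^3 - 243 is the minimal polynomial of α, and in particular [Q(α):Q] = 3.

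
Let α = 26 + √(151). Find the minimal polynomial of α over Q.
m_α(x) = x^2 - 52x + 525

From α - 26 = √(151), squaring gives (α - 26)^2 = 151, i.e. α^2 - 52α + 676 = 151, so α^2 - 52α + 525 = 0. The discriminant of x^2 - 52x + 525 is (-52)^2 - 4·(525) = 2704 - 2100 = 604, and 4·(151) is not a perfect square in Q since 151 is squarefree and ≠ 1. Hence x^2 - 52x + 525 is irreducible over Q and is the minimal polynomial of α.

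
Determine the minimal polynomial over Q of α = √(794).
m_α(x) = x^2 - 794

α satisfies α^2 - 794 = 0, so x^2 - 794 annihilates α. Since d = 794 is squarefree and ≠ 1, it is not a perfect square in Q, so x^2 - 794 has no rational root and is therefore irreducible over Q (a degree-2 polynomial over a field is irreducible iff it has no root). Hence m_α(x) = x^2 - 794.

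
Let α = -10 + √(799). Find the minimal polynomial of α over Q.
m_α(x) = x^2 + 20x - 699

From α + 10 = √(799), squaring gives (α + 10)^2 = 799, i.e. α^2 + 20α + 100 = 799, so α^2 + 20α - 699 = 0. The discriminant of x^2 + 20x - 699 is (20)^2 - 4·(-699) = 400 + 2796 = 3196, and 4·(799) is not a perfect square in Q since 799 is squarefree and ≠ 1. Hence x^2 + 20x - 699 is irreducible over Q and is the minimal polynomial of α.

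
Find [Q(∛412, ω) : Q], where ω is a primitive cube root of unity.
[Q(∛412, ω) : Q] = 6

[Q(∛412):Q] = 3 (min poly x^3 - 412, irreducible since 412 is not a perfect cube). [Q(ω):Q] = 2 (min poly x^2 + x + 1). Since Q(∛412) ⊂ R and ω ∉ R, we have ω ∉ Q(∛412), so x^2 + x + 1 remains irreducible over Q(∛412) and [Q(∛412, ω) : Q(∛412)] = 2. By the tower law, [Q(∛412, ω) : Q] = 3 · 2 = 6. (In fact Q(∛412, ω) is the splitting field of x^3 - 412 over Q.)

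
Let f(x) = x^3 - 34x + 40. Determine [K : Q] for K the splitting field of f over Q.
[K : Q] = 6

By the rational root test, any rational root of the monic integer polynomial f(x) = x^3 - 34x + 40 must be an integer dividing the constant term 40, i.e. one of ±{1, 2, 4, 5, 8, 10, 20, 40}. Evaluating: f(1) = 7, f(-1) = 73, f(2) = -20, f(-2) = 100, f(4) = -32, f(-4) = 112, f(5) = -5, f(-5) = 85, f(8) = 280, f(-8) = -200, f(10) = 700, f(-10) = -620, f(20) = 7360, f(-20) = -7280, f(40) = 62680, f(-40) = -62600; none is 0, so f has no rational root and is therefore irreducible over Q (a cubic with no linear factor over a field is irreducible). For an irreducible cubic, the Galois group is A_3 or S_3 according as the discriminant disc(f) = -4a^3 - 27b^2 = -4·(-34)^3 - 27·(40)^2 = 114016 is or is not a square in Q. Here disc(f) = 114016 is not a perfect square in Q, so the Galois group of f over Q is not contained in A_3 and must be all of S_3. The splitting field has degree |S_3| = 6 over Q, so [K : Q] = 6.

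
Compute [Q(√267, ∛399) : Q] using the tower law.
[Q(√267, ∛399) : Q] = 6

Let L = Q(√267, ∛399). Since Q(√267) ⊂ L and [Q(√267):Q] = 2, the tower law gives 2 | [L:Q]. Likewise Q(∛399) ⊂ L with [Q(∛399):Q] = 3 (because 399 is not a perfect cube), so 3 | [L:Q]. As gcd(2,3) = 1, [L:Q] is divisible by 6. Conversely L is generated over Q by √267 and ∛399, so [L:Q] ≤ 2·3 = 6. Therefore [Q(√267, ∛399) : Q] = 6.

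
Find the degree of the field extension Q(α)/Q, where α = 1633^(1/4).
[Q(α):Q] = 4

α is a root of x^4 - 1633. By Eisenstein's criterion at the prime p = 23 (which divides the constant term 1633 but p^2 = 529 does not, since 1633 is squarefree), x^4 - 1633 is irreducible over Q. Hence [Q(α):Q] = 4.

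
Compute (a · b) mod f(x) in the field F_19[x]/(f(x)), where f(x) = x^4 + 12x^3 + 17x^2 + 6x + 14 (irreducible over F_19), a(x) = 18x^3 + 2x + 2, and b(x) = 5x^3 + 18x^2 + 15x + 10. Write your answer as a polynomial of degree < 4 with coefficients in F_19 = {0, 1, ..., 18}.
a · b ≡ 13x^3 + 5x^2 + 11x + 9 (mod f(x))

Multiply in F_19[x]: a(x)·b(x) = (18x^3 + 2x + 2)·(5x^3 + 18x^2 + 15x + 10) = 14x^6 + x^5 + 14x^4 + 17x^3 + 9x^2 + 12x + 1. This has degree ≥ 4, so divide by f(x) over F_19: 14x^6 + x^5 + 14x^4 + 17x^3 + 9x^2 + 12x + 1 = (14x^2 + 4x + 13)·(x^4 + 12x^3 + 17x^2 + 6x + 14) + (13x^3 + 5x^2 + 11x + 9). Hence a·b ≡ 13x^3 + 5x^2 + 11x + 9 (mod f). (F_19[x]/(f) is a field with 19^4 = 130321 elements since f is irreducible of degree 4.)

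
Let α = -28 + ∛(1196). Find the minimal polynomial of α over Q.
m_α(x) = x^3 + 84x^2 + 2352x + 20756

Set β = α + 28 = ∛(1196), so β^3 = 1196. Then (α + 28)^3 - 1196 = 0, i.e. α is a root of g(x) = (x + 28)^3 - 1196 = x^3 + 84x^2 + 2352x + 20756. Since g(x) = h(x + 28) where h(x) = x^3 - 1196, and h is irreducible over Q (because 1196 is not a perfect cube, so h has no rational root, and a monic cubic with no rational root is irreducible), g is also irreducible (irreducibility is preserved under the substitution x → x + 28). Hence m_α(x) = x^3 + 84x^2 + 2352x + 20756.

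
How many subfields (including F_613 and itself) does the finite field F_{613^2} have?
F_{613^2} has 2 subfields

The subfields of F_{p^n} are exactly the fields F_{p^d} for d | n (each is the fixed field of the unique index-d subgroup of Gal(F_{p^n}/F_p) ≅ Z/nZ). The divisors of n = 2 are {1, 2}, giving 2 subfields: F_{613^1}, F_{613^2}.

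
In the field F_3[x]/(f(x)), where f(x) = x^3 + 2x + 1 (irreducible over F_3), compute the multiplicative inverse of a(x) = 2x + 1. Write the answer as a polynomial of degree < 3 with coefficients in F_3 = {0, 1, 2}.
a(x)^(-1) ≡ x^2 + x (mod f(x))

Since f is irreducible over F_3, F_3[x]/(f) is a field and a(x) ≠ 0 has an inverse. Apply the extended Euclidean algorithm to f(x) and a(x) in F_3[x]: f(x) = (2x^2 + 2x)·a(x) + (1). The last nonzero remainder is the constant 1 = gcd(f, a) in F_3. Back-substituting through the division chain expresses 1 = s(x)·a(x) + t(x)·f(x) with s(x) ≡ x^2 + x (mod f), so a(x)^(-1) ≡ s(x) = x^2 + x (mod f). Check: (2x + 1)·(x^2 + x) = 2x^3 + x ≡ 1 (mod x^3 + 2x + 1).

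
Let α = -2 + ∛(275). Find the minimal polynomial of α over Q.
m_α(x) = x^3 + 6x^2 + 12x - 267

Set β = α + 2 = ∛(275), so β^3 = 275. Then (α + 2)^3 - 275 = 0, i.e. α is a root of g(x) = (x + 2)^3 - 275 = x^3 + 6x^2 + 12x - 267. Since g(x) = h(x + 2) where h(x) = x^3 - 275, and h is irreducible over Q (because 275 is not a perfect cube, so h has no rational root, and a monic cubic with no rational root is irreducible), g is also irreducible (irreducibility is preserved under the substitution x → x + 2). Hence m_α(x) = x^3 + 6x^2 + 12x - 267.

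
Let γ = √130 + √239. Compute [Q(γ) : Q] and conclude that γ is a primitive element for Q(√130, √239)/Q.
[Q(γ) : Q] = 4 (equivalently, Q(γ) = Q(√130, √239))

Obviously Q(γ) ⊆ Q(√130, √239), and [Q(√130, √239):Q] = 4 (since 130, 239 are distinct squarefree integers > 1 with 31070 not a perfect square). To show equality we compute the minimal polynomial of γ. From γ = √130 + √239: γ^2 = 130 + 2√(31070) + 239 = 369 + 2√(31070), so γ^2 - 369 = 2√(31070); squaring, (γ^2 - 369)^2 = 4·31070, i.e. γ^4 - 738γ^2 + 136161 - 124280 = 0, i.e. γ^4 - 738γ^2 + 11881 = 0. So γ is a root of x^4 - 738x^2 + 11881. This polynomial is irreducible over Q: it has no rational root (each ±√130 ± √239 is irrational), and any factorization into two quadratics over Q would force √(31070) ∈ Q (pairing opposite roots) or √130, √239 ∈ Q (other pairings), all impossible. Hence [Q(γ):Q] = 4 = [Q(√130, √239):Q], so Q(γ) = Q(√130, √239).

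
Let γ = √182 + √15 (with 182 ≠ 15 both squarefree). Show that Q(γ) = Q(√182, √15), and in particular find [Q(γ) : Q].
[Q(γ) : Q] = 4 (equivalently, Q(γ) = Q(√182, √15))

Obviously Q(γ) ⊆ Q(√182, √15), and [Q(√182, √15):Q] = 4 (since 182, 15 are distinct squarefree integers > 1 with 2730 not a perfect square). To show equality we compute the minimal polynomial of γ. From γ = √182 + √15: γ^2 = 182 + 2√(2730) + 15 = 197 + 2√(2730), so γ^2 - 197 = 2√(2730); squaring, (γ^2 - 197)^2 = 4·2730, i.e. γ^4 - 394γ^2 + 38809 - 10920 = 0, i.e. γ^4 - 394γ^2 + 27889 = 0. So γ is a root of x^4 - 394x^2 + 27889. This polynomial is irreducible over Q: it has no rational root (each ±√182 ± √15 is irrational), and any factorization into two quadratics over Q would force √(2730) ∈ Q (pairing opposite roots) or √182, √15 ∈ Q (other pairings), all impossible. Hence [Q(γ):Q] = 4 = [Q(√182, √15):Q], so Q(γ) = Q(√182, √15).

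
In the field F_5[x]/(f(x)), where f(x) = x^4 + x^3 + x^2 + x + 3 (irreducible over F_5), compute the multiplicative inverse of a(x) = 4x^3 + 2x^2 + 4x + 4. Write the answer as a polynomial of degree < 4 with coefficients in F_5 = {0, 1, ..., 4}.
a(x)^(-1) ≡ 3x^3 + x^2 + 2 (mod f(x))

Since f is irreducible over F_5, F_5[x]/(f) is a field and a(x) ≠ 0 has an inverse. Apply the extended Euclidean algorithm to f(x) and a(x) in F_5[x]: f(x) = (4x + 2)·a(x) + (x^2 + 2x);  a(x) = (4x + 4)·(x^2 + 2x) + (x + 4);  (x^2 + 2x) = (x + 3)·(x + 4) + (3). The last nonzero remainder is the constant 3 = gcd(f, a) in F_5. Back-substituting through the division chain expresses 3 = s(x)·a(x) + t(x)·f(x) with s(x) ≡ 4x^3 + 3x^2 + 1 (mod f), so (4x^3 + 3x^2 + 1)·a(x) ≡ 3 (mod f). Multiplying by 3^(-1) ≡ 2 in F_5 gives a(x)^(-1) ≡ 2·(4x^3 + 3x^2 + 1) ≡ 3x^3 + x^2 + 2 (mod f). Check: (4x^3 + 2x^2 + 4x + 4)·(3x^3 + x^2 + 2) = 2x^6 + 4x^4 + 4x^3 + 3x^2 + 3x + 3 ≡ 1 (mod x^4 + x^3 + x^2 + x + 3).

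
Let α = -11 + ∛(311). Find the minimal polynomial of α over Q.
m_α(x) = x^3 + 33x^2 + 363x + 1020

Set β = α + 11 = ∛(311), so β^3 = 311. Then (α + 11)^3 - 311 = 0, i.e. α is a root of g(x) = (x + 11)^3 - 311 = x^3 + 33x^2 + 363x + 1020. Since g(x) = h(x + 11) where h(x) = x^3 - 311, and h is irreducible over Q (because 311 is not a perfect cube, so h has no rational root, and a monic cubic with no rational root is irreducible), g is also irreducible (irreducibility is preserved under the substitution x → x + 11). Hence m_α(x) = x^3 + 33x^2 + 363x + 1020.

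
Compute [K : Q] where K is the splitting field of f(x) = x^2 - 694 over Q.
[K : Q] = 2

f(x) = x^2 - 694 factors as (x - √694)(x + √694). The splitting field is K = Q(√694). Since 694 is squarefree and > 1, it is not a perfect square, so x^2 - 694 is irreducible over Q and [Q(√694) : Q] = 2. Hence [K : Q] = 2.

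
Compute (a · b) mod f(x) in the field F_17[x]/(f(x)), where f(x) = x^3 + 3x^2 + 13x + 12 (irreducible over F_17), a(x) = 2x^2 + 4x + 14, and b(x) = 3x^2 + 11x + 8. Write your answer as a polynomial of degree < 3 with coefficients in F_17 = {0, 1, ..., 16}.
a · b ≡ 10x^2 + 8x + 5 (mod f(x))

Multiply in F_17[x]: a(x)·b(x) = (2x^2 + 4x + 14)·(3x^2 + 11x + 8) = 6x^4 + 16x + 10. This has degree ≥ 3, so divide by f(x) over F_17: 6x^4 + 16x + 10 = (6x + 16)·(x^3 + 3x^2 + 13x + 12) + (10x^2 + 8x + 5). Hence a·b ≡ 10x^2 + 8x + 5 (mod f). (F_17[x]/(f) is a field with 17^3 = 4913 elements since f is irreducible of degree 3.)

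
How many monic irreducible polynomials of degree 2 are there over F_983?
There are 482653 monic irreducible polynomials of degree 2 over F_983

Each element of F_{983^2} that lies in no proper subfield is a root of exactly one monic irreducible of degree 2 over F_983, and each such polynomial has 2 distinct roots in F_{983^2}. By Möbius inversion the count is N_983(2) = (1/2) Σ_{d|2} μ(2/d) · 983^d = (1/2)(μ(2)·983^1 + μ(1)·983^2) = 965306/2 = 482653.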